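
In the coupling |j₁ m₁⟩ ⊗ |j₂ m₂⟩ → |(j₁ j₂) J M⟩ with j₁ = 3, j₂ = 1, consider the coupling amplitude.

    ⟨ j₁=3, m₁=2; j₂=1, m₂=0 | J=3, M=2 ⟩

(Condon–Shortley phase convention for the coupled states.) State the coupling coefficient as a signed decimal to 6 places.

+√(1/3) = +0.577350

j₁+j₂−J=1  J+j₁−j₂=5  J−j₁+j₂=1  j₁+j₂+J+1=8
(j₁±m₁, j₂±m₂, J±M) = (5,1,1,1,5,1)
P² = 300
sum k=0..1:
  [0] +1/24 = 1/24
  [1] −1/120 = -1/120
S = 1/30
C² = P²·S² = 1/3 ; C = +0.577350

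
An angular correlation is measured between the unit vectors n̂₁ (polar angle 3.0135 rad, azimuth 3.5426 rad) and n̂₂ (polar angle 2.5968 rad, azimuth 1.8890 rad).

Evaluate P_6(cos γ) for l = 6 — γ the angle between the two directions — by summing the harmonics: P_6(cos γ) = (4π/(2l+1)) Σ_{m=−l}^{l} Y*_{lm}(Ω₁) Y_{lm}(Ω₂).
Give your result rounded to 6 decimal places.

-0.410151

Summing Y*_{l m}(θ₁,φ₁)·Y_{l m}(θ₂,φ₂) over m ∈ [−6, 6]; prefactor 4π/(2·6+1) = 0.966644:
  term(m=-6) = -0.00000 - 0.00000j   from Y*(Ω₁)=-0.00000 + 0.00000j, Y(Ω₂)=0.00311 + 0.00883j
  term(m=-5) = -0.00000 + 0.00000j   from Y*(Ω₁)=-0.00002 + 0.00005j, Y(Ω₂)=0.05349 - 0.00108j
  term(m=-4) = 0.00016 + 0.00006j   from Y*(Ω₁)=-0.00003 + 0.00093j, Y(Ω₂)=0.05323 - 0.17333j
  term(m=-3) = 0.00101 - 0.00399j   from Y*(Ω₁)=0.00379 + 0.00983j, Y(Ω₂)=-0.31929 - 0.22611j
  term(m=-2) = -0.03832 - 0.00640j   from Y*(Ω₁)=0.05626 + 0.05816j, Y(Ω₂)=-0.38613 + 0.28534j
  term(m=-1) = -0.00416 + 0.05017j   from Y*(Ω₁)=0.35663 + 0.15121j, Y(Ω₂)=0.04066 + 0.12343j
  term(m=+0) = -0.34168 + 0.00000j   from Y*(Ω₁)=0.84917 + 0.00000j, Y(Ω₂)=-0.40237 + 0.00000j
  term(m=+1) = -0.00416 - 0.05017j   from Y*(Ω₁)=-0.35663 + 0.15121j, Y(Ω₂)=-0.04066 + 0.12343j
  term(m=+2) = -0.03832 + 0.00640j   from Y*(Ω₁)=0.05626 - 0.05816j, Y(Ω₂)=-0.38613 - 0.28534j
  term(m=+3) = 0.00101 + 0.00399j   from Y*(Ω₁)=-0.00379 + 0.00983j, Y(Ω₂)=0.31929 - 0.22611j
  term(m=+4) = 0.00016 - 0.00006j   from Y*(Ω₁)=-0.00003 - 0.00093j, Y(Ω₂)=0.05323 + 0.17333j
  term(m=+5) = -0.00000 - 0.00000j   from Y*(Ω₁)=0.00002 + 0.00005j, Y(Ω₂)=-0.05349 - 0.00108j
  term(m=+6) = -0.00000 + 0.00000j   from Y*(Ω₁)=-0.00000 - 0.00000j, Y(Ω₂)=0.00311 - 0.00883j
Accumulated sum -0.42430 + 0.00000j; after 4π/(2l+1) scaling, -0.41015 + 0.00000j ⇒ P_6 = -0.410151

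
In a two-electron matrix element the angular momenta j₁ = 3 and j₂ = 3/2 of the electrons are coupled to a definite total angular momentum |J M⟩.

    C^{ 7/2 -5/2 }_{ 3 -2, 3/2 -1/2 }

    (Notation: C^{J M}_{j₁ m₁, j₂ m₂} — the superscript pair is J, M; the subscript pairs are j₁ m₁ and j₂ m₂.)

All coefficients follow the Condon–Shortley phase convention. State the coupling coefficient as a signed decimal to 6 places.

j₁+j₂−J=1  J+j₁−j₂=5  J−j₁+j₂=2  j₁+j₂+J+1=9
(j₁±m₁, j₂±m₂, J±M) = (1,5,1,2,1,6)
P² = 6400/7
sum k=0..1:
  [0] +1/120 = 1/120
  [1] −1/48 = -1/48
S = -1/80
C² = P²·S² = 1/7 ; C = -0.377964

-0.377964  (= −√(1/7))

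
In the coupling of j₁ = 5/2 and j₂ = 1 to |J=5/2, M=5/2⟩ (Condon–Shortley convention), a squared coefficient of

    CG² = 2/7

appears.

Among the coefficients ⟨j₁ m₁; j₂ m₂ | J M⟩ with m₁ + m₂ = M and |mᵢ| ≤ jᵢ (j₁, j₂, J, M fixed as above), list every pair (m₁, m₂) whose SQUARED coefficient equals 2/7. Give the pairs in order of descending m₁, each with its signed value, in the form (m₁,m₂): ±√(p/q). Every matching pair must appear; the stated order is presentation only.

(3/2,1): −√(2/7)

Admissible pairs with m₁+m₂ = M = 5/2: (3/2,1), (5/2,0)
  (m₁,m₂)=(5/2,0): CG² = 5/7, CG = +√(5/7)
  (m₁,m₂)=(3/2,1): CG² = 2/7, CG = −√(2/7)   ← matches the target
Pairs with CG² = 2/7: (3/2,1): −√(2/7)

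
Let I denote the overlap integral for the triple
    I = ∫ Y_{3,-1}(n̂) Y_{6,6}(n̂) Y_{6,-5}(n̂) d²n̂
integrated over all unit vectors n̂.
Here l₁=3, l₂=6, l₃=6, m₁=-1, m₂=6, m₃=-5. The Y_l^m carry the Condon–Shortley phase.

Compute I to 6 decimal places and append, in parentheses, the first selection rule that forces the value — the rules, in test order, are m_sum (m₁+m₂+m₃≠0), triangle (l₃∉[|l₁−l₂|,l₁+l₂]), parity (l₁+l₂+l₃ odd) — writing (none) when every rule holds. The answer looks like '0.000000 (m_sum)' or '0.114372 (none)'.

0.000000 (parity)

L=15 odd ⇒ parity kills the (l;000) factor ⇒ I = 0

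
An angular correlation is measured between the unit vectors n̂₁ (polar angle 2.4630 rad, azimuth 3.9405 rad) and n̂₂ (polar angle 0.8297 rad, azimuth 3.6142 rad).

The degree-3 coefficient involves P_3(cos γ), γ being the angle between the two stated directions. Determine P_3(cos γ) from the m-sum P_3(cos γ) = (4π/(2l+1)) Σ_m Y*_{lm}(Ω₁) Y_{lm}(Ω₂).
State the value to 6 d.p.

0.128705

Summing Y*_{l m}(θ₁,φ₁)·Y_{l m}(θ₂,φ₂) over m ∈ [−3, 3]; prefactor 4π/(2·3+1) = 1.795196:
  term(m=-3) = 0.00964 + 0.01434j   from Y*(Ω₁)=0.07586 - 0.06995j, Y(Ω₂)=-0.02553 + 0.16556j
  term(m=-2) = -0.09352 - 0.07148j   from Y*(Ω₁)=0.00847 - 0.31334j, Y(Ω₂)=0.21988 - 0.30439j
  term(m=-1) = 0.11893 + 0.04024j   from Y*(Ω₁)=-0.28723 - 0.29509j, Y(Ω₂)=-0.27147 + 0.13879j
  term(m=+0) = 0.00158 + 0.00000j   from Y*(Ω₁)=-0.00871 + 0.00000j, Y(Ω₂)=-0.18170 + 0.00000j
  term(m=+1) = 0.11893 - 0.04024j   from Y*(Ω₁)=0.28723 - 0.29509j, Y(Ω₂)=0.27147 + 0.13879j
  term(m=+2) = -0.09352 + 0.07148j   from Y*(Ω₁)=0.00847 + 0.31334j, Y(Ω₂)=0.21988 + 0.30439j
  term(m=+3) = 0.00964 - 0.01434j   from Y*(Ω₁)=-0.07586 - 0.06995j, Y(Ω₂)=0.02553 + 0.16556j
Σ over m = 0.07169 + 0.00000j; ×(4π/7) → 0.12871 + 0.00000j. Real part: 0.128705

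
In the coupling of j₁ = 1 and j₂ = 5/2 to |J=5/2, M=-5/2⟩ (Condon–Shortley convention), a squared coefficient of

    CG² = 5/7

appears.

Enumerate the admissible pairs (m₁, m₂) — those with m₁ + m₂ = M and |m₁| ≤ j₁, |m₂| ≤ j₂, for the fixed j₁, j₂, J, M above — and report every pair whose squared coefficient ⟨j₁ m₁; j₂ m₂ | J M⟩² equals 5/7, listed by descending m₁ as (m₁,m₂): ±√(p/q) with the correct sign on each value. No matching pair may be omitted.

Admissible pairs with m₁+m₂ = M = -5/2: (-1,-3/2), (0,-5/2)
  (m₁,m₂)=(0,-5/2): CG² = 5/7, CG = +√(5/7)   ← matches the target
  (m₁,m₂)=(-1,-3/2): CG² = 2/7, CG = −√(2/7)
Pairs with CG² = 5/7: (0,-5/2): +√(5/7)

(0,-5/2): +√(5/7)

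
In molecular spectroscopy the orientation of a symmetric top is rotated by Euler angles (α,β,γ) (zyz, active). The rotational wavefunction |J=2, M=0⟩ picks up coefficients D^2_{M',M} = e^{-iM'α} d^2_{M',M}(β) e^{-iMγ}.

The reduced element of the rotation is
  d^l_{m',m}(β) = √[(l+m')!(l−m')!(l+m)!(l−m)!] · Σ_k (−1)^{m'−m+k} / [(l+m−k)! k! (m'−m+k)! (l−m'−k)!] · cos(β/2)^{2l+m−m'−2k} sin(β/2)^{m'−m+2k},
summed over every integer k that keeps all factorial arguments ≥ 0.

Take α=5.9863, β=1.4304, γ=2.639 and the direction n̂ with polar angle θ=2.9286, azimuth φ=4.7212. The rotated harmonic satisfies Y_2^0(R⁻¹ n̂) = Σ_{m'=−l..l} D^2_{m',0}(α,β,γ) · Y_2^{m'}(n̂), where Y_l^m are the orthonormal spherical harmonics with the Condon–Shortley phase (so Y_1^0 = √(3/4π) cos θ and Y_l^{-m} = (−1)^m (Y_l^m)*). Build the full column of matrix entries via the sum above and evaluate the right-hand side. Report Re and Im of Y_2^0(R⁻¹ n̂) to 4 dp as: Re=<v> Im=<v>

Need the full column D^2_{m',0} for m'=−2..2 at α=5.9863, β=1.4304, γ=2.6390.
cos(β/2)=0.754962, sin(β/2)=0.655768
d^2_{-2,0}: single k=2 term ⇒ +0.600381;  D = +0.497618-0.335907i
d^2_{-1,0}: k∈[1..2] ⇒ +0.691197 -0.521498 = +0.169699;  D = +0.162275-0.049644i
d^2_{0,0}: k∈[0..2] ⇒ +0.324863 -0.980418 +0.184928 = -0.470627;  D = -0.470627+0.000000i
d^2_{1,0}: k∈[0..1] ⇒ -0.691197 +0.521498 = -0.169699;  D = -0.162275-0.049644i
d^2_{2,0}: single k=0 term ⇒ +0.600381;  D = +0.497618+0.335907i
Y_2^{m'}(θ=2.9286,φ=4.7212) and Σ D·Y over m':
  (+0.4976-0.3359i)·(-0.0173+0.0003i)  (+0.1623-0.0496i)·(-0.0014-0.1596i)  (-0.4706+0.0000i)·(+0.5885+0.0000i)  (-0.1623-0.0496i)·(+0.0014-0.1596i)  (+0.4976+0.3359i)·(-0.0173-0.0003i)
Y_2^0(R⁻¹ n̂) = -0.310241-0.000000i

Re=-0.3102 Im=0.0000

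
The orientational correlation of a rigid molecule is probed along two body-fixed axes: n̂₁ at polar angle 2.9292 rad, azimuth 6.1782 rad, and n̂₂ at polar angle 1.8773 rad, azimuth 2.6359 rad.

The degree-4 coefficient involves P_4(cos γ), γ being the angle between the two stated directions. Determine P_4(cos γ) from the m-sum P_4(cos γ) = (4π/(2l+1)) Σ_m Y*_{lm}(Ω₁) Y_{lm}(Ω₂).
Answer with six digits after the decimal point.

Addition theorem: P_4(cos γ) = (4π/9) Σ_m Y*_{lm}(Ω₁) Y_{lm}(Ω₂), m = −4…4:
  term(m=-4) = -0.000010+0.000319i   from Y*(Ω₁)=+0.000798-0.000356i, Y(Ω₂)=-0.159684+0.328911i
  term(m=-3) = -0.001352-0.003499i   from Y*(Ω₁)=-0.010897+0.003550i, Y(Ω₂)=+0.017573+0.326810i
  term(m=-2) = -0.006489-0.006700i   from Y*(Ω₁)=+0.082709-0.017626i, Y(Ω₂)=-0.058531-0.093481i
  term(m=-1) = +0.106474+0.045105i   from Y*(Ω₁)=-0.357639+0.037685i, Y(Ω₂)=-0.281300-0.155761i
  term(m=+0) = +0.039351+0.000000i   from Y*(Ω₁)=+0.665566-0.000000i, Y(Ω₂)=+0.059124+0.000000i
  term(m=+1) = +0.106474-0.045105i   from Y*(Ω₁)=+0.357639+0.037685i, Y(Ω₂)=+0.281300-0.155761i
  term(m=+2) = -0.006489+0.006700i   from Y*(Ω₁)=+0.082709+0.017626i, Y(Ω₂)=-0.058531+0.093481i
  term(m=+3) = -0.001352+0.003499i   from Y*(Ω₁)=+0.010897+0.003550i, Y(Ω₂)=-0.017573+0.326810i
  term(m=+4) = -0.000010-0.000319i   from Y*(Ω₁)=+0.000798+0.000356i, Y(Ω₂)=-0.159684-0.328911i
Total Σ_m = +0.236597+0.000000i. Multiply by 1.396263: +0.330352+0.000000i. P_4(cos γ) = 0.330352

0.330352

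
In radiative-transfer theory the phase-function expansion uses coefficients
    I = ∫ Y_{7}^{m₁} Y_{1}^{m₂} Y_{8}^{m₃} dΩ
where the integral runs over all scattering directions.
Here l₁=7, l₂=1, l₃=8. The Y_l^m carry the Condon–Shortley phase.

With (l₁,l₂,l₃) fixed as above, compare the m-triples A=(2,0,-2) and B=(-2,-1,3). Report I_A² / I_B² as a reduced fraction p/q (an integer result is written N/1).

Same 7,1,8: normalisation and zero-m 3j drop out of the ratio.
A: Δ: 0! 14! 2! / 17! → 1/2040; sum: t=0:+1/43545600 = 1/43545600; 3j²(7 1 8; 2 0 -2) = Δ·Π!·Σ² = 1/34  (sign +1)
B: Δ: 0! 14! 2! / 17! → 1/2040; sum: t=0:+1/87091200 = 1/87091200; 3j²(7 1 8; -2 -1 3) = Δ·Π!·Σ² = 11/408  (sign -1)
I_A²/I_B² = (1/34)/(11/408) = 12/11

12/11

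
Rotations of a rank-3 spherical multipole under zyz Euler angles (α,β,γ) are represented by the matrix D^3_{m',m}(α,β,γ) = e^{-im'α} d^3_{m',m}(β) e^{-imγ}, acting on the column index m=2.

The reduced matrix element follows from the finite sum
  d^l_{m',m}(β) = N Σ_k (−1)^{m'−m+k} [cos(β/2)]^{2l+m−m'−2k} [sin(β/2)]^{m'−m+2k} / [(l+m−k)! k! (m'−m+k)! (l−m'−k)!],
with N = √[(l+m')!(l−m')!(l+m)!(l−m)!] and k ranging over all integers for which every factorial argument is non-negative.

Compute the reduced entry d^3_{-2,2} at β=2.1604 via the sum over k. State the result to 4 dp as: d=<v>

d^3_{-2,2}(β=2.1604) via the finite sum:
c=cos(2.160400/2)=0.471152, s=sin(2.160400/2)=0.882052; N=√[1·120·120·1]=120.000000
The bounds max(0,m−m')=4 and min(l+m,l−m')=5 give 2 terms
  k=4: (−1)^0·120.0000/(24)·0.4712^2·0.8821^4 = +0.671845
  k=5: (−1)^1·120.0000/(120)·0.4712^0·0.8821^6 = -0.470940
d^3_{-2,2}(2.1604) = +0.671845 -0.470940 = +0.200905

d=0.2009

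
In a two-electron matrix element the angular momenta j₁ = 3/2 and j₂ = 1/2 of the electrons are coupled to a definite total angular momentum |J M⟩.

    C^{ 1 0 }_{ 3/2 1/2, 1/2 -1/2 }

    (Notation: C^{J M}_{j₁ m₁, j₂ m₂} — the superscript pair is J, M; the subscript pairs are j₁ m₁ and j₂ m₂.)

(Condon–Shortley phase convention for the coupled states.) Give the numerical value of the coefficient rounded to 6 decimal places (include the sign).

+0.707107

triangle: 1!×2!×0!/4! = 2/24
(j±m)!: 2!×1!×0!×1!×1!×1! = 2
prefactor² = (2J+1)×Δ×N² = 1/2
  k=0: +1/(0!×1!×1!×0!×1!×0!) = 1
Σ = 1  ⇒  CG² = 1/2×1² = 1/2
CG = +√(1/2) = +0.707107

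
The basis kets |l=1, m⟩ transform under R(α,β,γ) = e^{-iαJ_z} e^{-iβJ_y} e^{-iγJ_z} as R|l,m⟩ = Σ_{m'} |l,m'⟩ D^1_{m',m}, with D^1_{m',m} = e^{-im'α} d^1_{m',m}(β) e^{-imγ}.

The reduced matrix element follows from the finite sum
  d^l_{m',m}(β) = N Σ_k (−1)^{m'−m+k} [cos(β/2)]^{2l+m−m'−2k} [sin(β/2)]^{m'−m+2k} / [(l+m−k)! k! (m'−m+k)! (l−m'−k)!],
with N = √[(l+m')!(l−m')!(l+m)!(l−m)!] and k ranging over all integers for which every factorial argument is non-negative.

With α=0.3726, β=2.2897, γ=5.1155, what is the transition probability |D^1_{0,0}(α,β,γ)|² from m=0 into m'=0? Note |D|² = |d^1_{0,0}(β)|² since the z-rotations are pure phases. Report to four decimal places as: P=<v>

First d^1_{0,0}(β=2.2897), then the phase factors e^{-i(0)α} and e^{-i(0)γ}:
c=cos(2.289700/2)=0.413183, s=sin(2.289700/2)=0.910648; N=√[1·1·1·1]=1.000000
The bounds max(0,m−m')=0 and min(l+m,l−m')=1 give 2 terms
  k=0: (−1)^0·1.0000/(1)·0.4132^2·0.9106^0 = +0.170720
  k=1: (−1)^1·1.0000/(1)·0.4132^0·0.9106^2 = -0.829280
d^1_{0,0}(2.2897) = +0.170720 -0.829280 = -0.658560
|D^1_{0,0}|² = |d^1_{0,0}(β)|² = (-0.658560)² = 0.433701 (the z-rotation phases have unit modulus)

P=0.4337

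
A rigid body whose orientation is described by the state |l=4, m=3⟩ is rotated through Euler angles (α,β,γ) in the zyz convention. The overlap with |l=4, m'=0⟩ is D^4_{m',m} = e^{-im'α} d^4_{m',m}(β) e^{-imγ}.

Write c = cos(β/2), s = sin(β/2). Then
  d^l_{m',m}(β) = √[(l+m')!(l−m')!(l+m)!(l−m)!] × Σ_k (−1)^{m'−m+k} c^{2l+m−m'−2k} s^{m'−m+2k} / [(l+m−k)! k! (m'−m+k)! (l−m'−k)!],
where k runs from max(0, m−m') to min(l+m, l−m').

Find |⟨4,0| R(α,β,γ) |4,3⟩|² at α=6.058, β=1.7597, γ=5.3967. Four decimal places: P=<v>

D^4_{0,3}(6.0580,1.7597,5.3967) = e^{-i·0·6.0580}·d^4_{0,3}(1.7597)·e^{-i·3·5.3967}. Compute d first:
With c≡cos(β/2)=0.637267 and s≡sin(β/2)=0.770643, N=[24·24·5040·1]^{1/2}=1703.830978
The bounds max(0,m−m')=3 and min(l+m,l−m')=4 give 2 terms
  k=3: (−1)^0·1703.8310/(144)·0.6373^5·0.7706^3 = +0.569155
  k=4: (−1)^1·1703.8310/(144)·0.6373^3·0.7706^5 = -0.832329
d^4_{0,3}(1.7597) = +0.569155 -0.832329 = -0.263174
|D^4_{0,3}|² = |d^4_{0,3}(β)|² = (-0.263174)² = 0.069260 (the z-rotation phases have unit modulus)

P=0.0693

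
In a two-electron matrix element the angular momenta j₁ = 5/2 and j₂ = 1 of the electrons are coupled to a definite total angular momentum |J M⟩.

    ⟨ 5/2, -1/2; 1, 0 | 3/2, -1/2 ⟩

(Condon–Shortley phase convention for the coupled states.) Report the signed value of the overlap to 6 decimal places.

-0.632456  (= −√(2/5))

triangle: 2!·3!·0!/6! = 12/720
(j±m)!: 2!·3!·1!·1!·1!·2! = 24
prefactor² = (2J+1)·Δ·N² = 8/5
  k=1: −1/(1!·1!·2!·0!·1!·0!) = -1/2
Σ = -1/2  ⇒  CG² = 8/5·(-1/2)² = 2/5
CG = −√(2/5) = -0.632456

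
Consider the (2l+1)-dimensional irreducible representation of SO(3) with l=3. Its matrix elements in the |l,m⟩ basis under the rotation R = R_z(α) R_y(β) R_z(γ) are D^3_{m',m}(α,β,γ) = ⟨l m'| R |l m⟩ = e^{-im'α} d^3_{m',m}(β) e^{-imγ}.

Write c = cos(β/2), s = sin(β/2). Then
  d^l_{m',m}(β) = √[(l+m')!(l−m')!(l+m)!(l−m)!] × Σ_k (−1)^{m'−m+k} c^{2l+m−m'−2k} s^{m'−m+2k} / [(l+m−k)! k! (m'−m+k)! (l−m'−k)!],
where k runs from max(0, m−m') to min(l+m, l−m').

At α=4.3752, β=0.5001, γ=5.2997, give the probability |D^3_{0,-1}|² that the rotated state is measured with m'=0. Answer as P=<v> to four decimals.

First d^3_{0,-1}(β=0.5001), then the phase factors e^{-i(0)α} and e^{-i(-1)γ}:
With c≡cos(β/2)=0.968900 and s≡sin(β/2)=0.247452, N=[6·6·2·24]^{1/2}=41.569219
Admissible k: 0..2 (factorial args all ≥0)
  k=0: (−1)^1·41.5692/(12)·0.9689^5·0.2475^1 = -0.731943
  k=1: (−1)^2·41.5692/(4)·0.9689^3·0.2475^3 = +0.143227
  k=2: (−1)^3·41.5692/(12)·0.9689^1·0.2475^5 = -0.003114
d^3_{0,-1}(0.5001) = -0.731943 +0.143227 -0.003114 = -0.591830
|D^3_{0,-1}|² = |d^3_{0,-1}(β)|² = (-0.591830)² = 0.350263 (the z-rotation phases have unit modulus)

P=0.3503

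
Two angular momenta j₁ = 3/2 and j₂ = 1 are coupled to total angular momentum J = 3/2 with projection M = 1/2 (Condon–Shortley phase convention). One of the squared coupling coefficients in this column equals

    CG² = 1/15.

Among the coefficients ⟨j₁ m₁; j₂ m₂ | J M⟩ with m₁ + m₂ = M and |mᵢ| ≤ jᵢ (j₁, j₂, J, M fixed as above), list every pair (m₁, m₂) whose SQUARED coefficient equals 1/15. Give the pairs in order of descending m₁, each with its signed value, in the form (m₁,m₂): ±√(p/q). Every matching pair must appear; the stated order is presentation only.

Admissible pairs with m₁+m₂ = M = 1/2: (-1/2,1), (1/2,0), (3/2,-1)
  (m₁,m₂)=(3/2,-1): CG² = 2/5, CG = +√(2/5)
  (m₁,m₂)=(1/2,0): CG² = 1/15, CG = +√(1/15)   ← matches the target
  (m₁,m₂)=(-1/2,1): CG² = 8/15, CG = −√(8/15)
Pairs with CG² = 1/15: (1/2,0): +√(1/15)

(1/2,0): +√(1/15)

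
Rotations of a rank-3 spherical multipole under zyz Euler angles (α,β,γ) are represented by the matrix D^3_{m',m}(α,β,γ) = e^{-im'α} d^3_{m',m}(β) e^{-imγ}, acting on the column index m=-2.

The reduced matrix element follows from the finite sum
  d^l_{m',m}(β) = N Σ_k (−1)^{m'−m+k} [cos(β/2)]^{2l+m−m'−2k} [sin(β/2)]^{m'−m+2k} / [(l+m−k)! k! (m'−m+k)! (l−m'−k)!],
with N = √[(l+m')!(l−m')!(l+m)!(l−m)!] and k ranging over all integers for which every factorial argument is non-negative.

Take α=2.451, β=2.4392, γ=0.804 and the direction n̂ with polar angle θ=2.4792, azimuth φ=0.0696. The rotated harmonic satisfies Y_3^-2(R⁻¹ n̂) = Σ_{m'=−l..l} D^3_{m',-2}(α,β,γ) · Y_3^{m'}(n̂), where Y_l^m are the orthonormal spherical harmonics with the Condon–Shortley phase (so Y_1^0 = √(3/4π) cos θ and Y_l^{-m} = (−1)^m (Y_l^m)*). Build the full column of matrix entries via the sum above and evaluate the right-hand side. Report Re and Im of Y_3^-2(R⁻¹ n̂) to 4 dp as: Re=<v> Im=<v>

Need the full column D^3_{m',-2} for m'=−3..3 at α=2.4510, β=2.4392, γ=0.8040.
cos(β/2)=0.344021, sin(β/2)=0.938962
d^3_{-3,-2}: single k=1 term ⇒ +0.011083;  D = -0.009912+0.004958i
d^3_{-2,-2}: k∈[0..1] ⇒ +0.001658 -0.061746 = -0.060088;  D = -0.058549-0.013512i
d^3_{-1,-2}: k∈[0..1] ⇒ -0.014308 +0.213172 = +0.198864;  D = -0.120886-0.157904i
d^3_{0,-2}: k∈[0..1] ⇒ +0.067639 -0.503875 = -0.436236;  D = +0.016226-0.435934i
d^3_{1,-2}: k∈[0..1] ⇒ -0.213172 +0.794008 = +0.580836;  D = +0.386387-0.433677i
d^3_{2,-2}: k∈[0..1] ⇒ +0.459973 -0.685311 = -0.225338;  D = +0.222726-0.034210i
d^3_{3,-2}: single k=0 term ⇒ -0.615036;  D = -0.528095-0.315254i
Y_3^{m'}(θ=2.4792,φ=0.0696) and Σ D·Y over m':
  (-0.0099+0.0050i)·(+0.0949-0.0201i)  (-0.0585-0.0135i)·(-0.3019+0.0423i)  (-0.1209-0.1579i)·(+0.4181-0.0291i)  (+0.0162-0.4359i)·(-0.0320+0.0000i)  (+0.3864-0.4337i)·(-0.4181-0.0291i)  (+0.2227-0.0342i)·(-0.3019-0.0423i)  (-0.5281-0.3153i)·(-0.0949-0.0201i)
Y_3^-2(R⁻¹ n̂) = -0.237348+0.165268i

Re=-0.2373 Im=0.1653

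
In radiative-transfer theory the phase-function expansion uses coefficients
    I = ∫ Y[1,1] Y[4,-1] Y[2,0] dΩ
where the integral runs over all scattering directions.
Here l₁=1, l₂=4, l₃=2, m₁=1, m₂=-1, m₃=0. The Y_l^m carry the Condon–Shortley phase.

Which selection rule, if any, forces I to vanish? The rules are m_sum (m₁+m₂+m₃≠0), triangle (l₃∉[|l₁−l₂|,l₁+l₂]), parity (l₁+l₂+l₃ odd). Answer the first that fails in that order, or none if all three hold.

triangle

azimuthal sum: 1 − 1 + 0 = 0  ✓
l₃ must lie in [3,5]; have l₃=2  ✗
L = 1 + 4 + 2 = 7 (odd)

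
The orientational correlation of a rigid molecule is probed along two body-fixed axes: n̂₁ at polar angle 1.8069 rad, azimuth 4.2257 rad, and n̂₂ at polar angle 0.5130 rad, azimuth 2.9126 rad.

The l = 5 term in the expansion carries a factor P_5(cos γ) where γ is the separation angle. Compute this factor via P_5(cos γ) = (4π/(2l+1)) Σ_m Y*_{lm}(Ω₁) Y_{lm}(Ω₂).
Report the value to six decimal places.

Term-by-term m-sum for l=5 (normalisation 4π/11 = 1.142397):
  m=-5: Y*=-0.26227 + 0.30628j  Y=-0.00546 - 0.01204j  product 0.00512 + 0.00148j
  m=-4: Y*=0.11264 + 0.28535j  Y=0.04519 + 0.05885j  product -0.01170 + 0.01952j
  m=-3: Y*=-0.16038 - 0.01783j  Y=-0.18442 - 0.15127j  product 0.02688 + 0.02755j
  m=-2: Y*=-0.17619 + 0.25897j  Y=0.40752 + 0.20088j  product -0.12383 + 0.07014j
  m=-1: Y*=-0.04323 - 0.08170j  Y=-0.37872 - 0.08827j  product 0.00916 + 0.03476j
  m=+0: Y*=-0.31073 + 0.00000j  Y=-0.18685 + 0.00000j  product 0.05806 + 0.00000j
  m=+1: Y*=0.04323 - 0.08170j  Y=0.37872 - 0.08827j  product 0.00916 - 0.03476j
  m=+2: Y*=-0.17619 - 0.25897j  Y=0.40752 - 0.20088j  product -0.12383 - 0.07014j
  m=+3: Y*=0.16038 - 0.01783j  Y=0.18442 - 0.15127j  product 0.02688 - 0.02755j
  m=+4: Y*=0.11264 - 0.28535j  Y=0.04519 - 0.05885j  product -0.01170 - 0.01952j
  m=+5: Y*=0.26227 + 0.30628j  Y=0.00546 - 0.01204j  product 0.00512 - 0.00148j
Total Σ_m = -0.13068 + 0.00000j. Multiply by 1.142397: -0.14929 + 0.00000j. P_5(cos γ) = -0.149287

-0.149287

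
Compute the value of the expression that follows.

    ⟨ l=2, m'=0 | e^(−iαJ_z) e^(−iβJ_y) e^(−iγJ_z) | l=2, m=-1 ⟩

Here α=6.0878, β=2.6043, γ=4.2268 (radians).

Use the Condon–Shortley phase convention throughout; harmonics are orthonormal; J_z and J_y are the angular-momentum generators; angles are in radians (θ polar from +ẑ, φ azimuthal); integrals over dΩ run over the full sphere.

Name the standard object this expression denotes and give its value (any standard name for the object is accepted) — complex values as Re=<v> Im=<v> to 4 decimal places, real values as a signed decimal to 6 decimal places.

Wigner D-matrix element, Re=-0.2513 Im=-0.4763

This is a Wigner D-matrix element — the rotation-matrix element ⟨l m'| R(α,β,γ) |l m⟩ in the angular-momentum basis.
D^2_{0,-1}(6.0878,2.6043,4.2268) = e^{-i·0·6.0878}·d^2_{0,-1}(2.6043)·e^{-i·-1·4.2268}. Compute d first:
With c≡cos(β/2)=0.265427 and s≡sin(β/2)=0.964131, N=[2·2·1·6]^{1/2}=4.898979
k∈{0,1} keeps every argument non-negative
  k=0: (−1)^1·4.8990/(2)·0.2654^3·0.9641^1 = -0.044162
  k=1: (−1)^2·4.8990/(2)·0.2654^1·0.9641^3 = +0.582678
d^2_{0,-1}(2.6043) = -0.044162 +0.582678 = +0.538516
Attach z-rotation phases: D = e^{-i(0)(6.0878)}·(+0.538516)·e^{-i(-1)(4.2268)} = -0.251341-0.476264i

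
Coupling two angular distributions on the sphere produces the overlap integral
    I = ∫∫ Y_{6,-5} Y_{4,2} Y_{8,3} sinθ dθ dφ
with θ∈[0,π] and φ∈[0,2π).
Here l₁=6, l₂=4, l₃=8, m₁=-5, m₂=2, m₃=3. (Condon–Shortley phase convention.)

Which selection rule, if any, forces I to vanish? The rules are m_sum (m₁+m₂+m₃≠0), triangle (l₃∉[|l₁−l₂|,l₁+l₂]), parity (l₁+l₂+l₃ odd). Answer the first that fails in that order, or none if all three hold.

none

azimuthal sum: -5 + 2 + 3 = 0  ✓
2 ≤ 8 ≤ 10 (triangle on l)  ✓
L = 6 + 4 + 8 = 18 (even)  ✓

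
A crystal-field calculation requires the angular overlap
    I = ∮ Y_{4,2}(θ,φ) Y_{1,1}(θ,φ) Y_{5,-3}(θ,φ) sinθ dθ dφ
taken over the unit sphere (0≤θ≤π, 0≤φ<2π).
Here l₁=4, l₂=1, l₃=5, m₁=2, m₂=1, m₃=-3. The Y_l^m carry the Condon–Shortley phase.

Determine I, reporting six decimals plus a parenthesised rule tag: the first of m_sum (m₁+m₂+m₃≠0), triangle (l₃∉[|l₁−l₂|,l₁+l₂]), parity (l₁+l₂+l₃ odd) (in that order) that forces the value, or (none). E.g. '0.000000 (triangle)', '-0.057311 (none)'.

Checks pass: Σm=0; 10 even; l₃=5∈[3,5].
(2·4+1)(2·1+1)(2·5+1) = 297
Δ: 0! 8! 2! / 11! → 1/495
sum: t=0:+1/576 = 1/576
3j²(4 1 5; 0 0 0) = Δ·Π!·Σ² = 5/99  (sign -1)
sum: t=0:+1/2880 = 1/2880
3j²(4 1 5; 2 1 -3) = Δ·Π!·Σ² = 28/495  (sign +1)
combine: 4πI² = 297·5/99·28/495 = 28/33
take √, sign -1: I = -0.25984664
No selection rule forces the value: the integral is nonzero (none).

-0.259847 (none)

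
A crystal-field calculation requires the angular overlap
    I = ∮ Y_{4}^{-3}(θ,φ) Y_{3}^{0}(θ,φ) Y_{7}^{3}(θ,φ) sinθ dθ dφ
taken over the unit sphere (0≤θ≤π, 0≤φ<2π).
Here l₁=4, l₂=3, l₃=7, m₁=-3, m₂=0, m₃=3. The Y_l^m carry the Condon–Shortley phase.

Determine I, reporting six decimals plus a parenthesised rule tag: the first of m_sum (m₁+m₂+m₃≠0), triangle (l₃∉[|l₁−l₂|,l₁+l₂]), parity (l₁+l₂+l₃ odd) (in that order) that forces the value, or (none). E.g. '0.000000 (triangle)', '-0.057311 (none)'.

-0.147623 (none)

m-sum 0 ✓  L=14 even ✓  1≤7≤7 ✓
Π(2lᵢ+1) = 9×7×15 = 945
triangle coeff Δ(4,3,7) = 1/45045
Σ_t [0,0]: t=0:+1/20736 = 1/20736
(3j)²=35/1287 [(4 3 7; 0 0 0)], sign=-1
Σ_t [0,0]: t=0:+1/181440 = 1/181440
(3j)²=32/3003 [(4 3 7; -3 0 3)], sign=+1
⇒ 4πI² = 5600/20449
I = (-1)√(5600/20449/(4π)) = -0.14762267
No selection rule forces the value: the integral is nonzero (none).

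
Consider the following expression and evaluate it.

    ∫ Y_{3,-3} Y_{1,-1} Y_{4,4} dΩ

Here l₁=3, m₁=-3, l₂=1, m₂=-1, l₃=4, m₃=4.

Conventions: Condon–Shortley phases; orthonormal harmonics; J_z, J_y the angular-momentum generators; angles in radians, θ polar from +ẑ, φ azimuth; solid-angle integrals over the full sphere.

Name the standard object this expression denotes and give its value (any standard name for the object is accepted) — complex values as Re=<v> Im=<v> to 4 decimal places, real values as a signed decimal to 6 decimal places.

This is a Gaunt coefficient — the integral of a triple product of spherical harmonics over the sphere.
Rules hold: Σm=0, L=8 even, 2≤4≤4.
N = 7·3·9 = 189
Δ = 0!·6!·2!/9! = 1/252
Racah Σ t=0..0: t=0:+1/36 = 1/36
⇒ 3j(3 1 4; 0 0 0)² = 4/63, sgn +1
Racah Σ t=0..0: t=0:+1/1440 = 1/1440
⇒ 3j(3 1 4; -3 -1 4)² = 1/9, sgn +1
4πI² = N·(3j₀)²·(3jₘ)² = 4/3
I = +1·√(1.33333/4π) = 0.32573501

Gaunt coefficient, +0.325735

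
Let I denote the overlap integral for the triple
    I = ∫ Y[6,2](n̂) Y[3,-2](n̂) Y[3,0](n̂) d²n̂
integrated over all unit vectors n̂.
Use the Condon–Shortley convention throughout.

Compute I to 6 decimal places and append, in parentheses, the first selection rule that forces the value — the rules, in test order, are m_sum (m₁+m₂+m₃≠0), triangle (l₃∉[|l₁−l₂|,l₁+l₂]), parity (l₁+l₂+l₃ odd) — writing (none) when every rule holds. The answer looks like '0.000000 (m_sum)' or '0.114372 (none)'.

Rules hold: Σm=0, L=12 even, 3≤3≤9.
N = 13·7·7 = 637
Δ = 6!·6!·0!/13! = 1/12012
Racah Σ t=3..3: t=3:−1/1296 = -1/1296
⇒ 3j(6 3 3; 0 0 0)² = 100/3003, sgn +1
Racah Σ t=1..1: t=1:−1/4320 = -1/4320
⇒ 3j(6 3 3; 2 -2 0)² = 8/429, sgn +1
4πI² = N·(3j₀)²·(3jₘ)² = 5600/14157
I = +1·√(0.395564/4π) = 0.17742036
No selection rule forces the value: the integral is nonzero (none).

0.177420 (none)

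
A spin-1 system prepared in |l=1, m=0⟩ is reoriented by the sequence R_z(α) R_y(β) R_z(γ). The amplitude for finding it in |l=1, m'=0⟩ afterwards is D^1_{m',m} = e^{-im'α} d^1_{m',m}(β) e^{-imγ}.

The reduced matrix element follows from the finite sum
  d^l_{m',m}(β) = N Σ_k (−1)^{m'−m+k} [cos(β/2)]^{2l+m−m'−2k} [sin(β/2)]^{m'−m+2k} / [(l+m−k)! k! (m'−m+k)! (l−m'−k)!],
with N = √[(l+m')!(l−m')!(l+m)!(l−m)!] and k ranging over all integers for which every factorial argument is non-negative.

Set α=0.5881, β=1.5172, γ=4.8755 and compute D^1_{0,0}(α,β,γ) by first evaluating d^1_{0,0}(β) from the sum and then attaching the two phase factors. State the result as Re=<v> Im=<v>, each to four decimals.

Re=0.0536 Im=0.0000

D^1_{0,0}(0.5881,1.5172,4.8755) = e^{-i·0·0.5881}·d^1_{0,0}(1.5172)·e^{-i·0·4.8755}. Compute d first:
With c≡cos(β/2)=0.725800 and s≡sin(β/2)=0.687906, N=[1·1·1·1]^{1/2}=1.000000
Admissible k: 0..1 (factorial args all ≥0)
  k=0: (−1)^0·1.0000/(1)·0.7258^2·0.6879^0 = +0.526785
  k=1: (−1)^1·1.0000/(1)·0.7258^0·0.6879^2 = -0.473215
d^1_{0,0}(1.5172) = +0.526785 -0.473215 = +0.053571
D = (+1.000000+0.000000i)·(+0.053571)·(+1.000000+0.000000i) = +0.053571+0.000000i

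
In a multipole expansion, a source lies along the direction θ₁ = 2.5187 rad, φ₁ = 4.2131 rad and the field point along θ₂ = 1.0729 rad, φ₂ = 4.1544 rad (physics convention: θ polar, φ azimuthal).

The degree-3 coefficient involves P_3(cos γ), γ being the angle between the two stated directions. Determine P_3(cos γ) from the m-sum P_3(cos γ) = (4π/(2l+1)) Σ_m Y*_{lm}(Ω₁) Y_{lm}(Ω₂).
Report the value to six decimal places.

Addition theorem: P_3(cos γ) = (4π/7) Σ_m Y*_{lm}(Ω₁) Y_{lm}(Ω₂), m = −3…3:
  m=-3: (0.082620, 0.006036) × (0.281456, 0.029142) = (0.023078, 0.004107)  (running Σ = (0.023078, 0.004107))
  m=-2: (0.152973, -0.237498) × (-0.165509, -0.338456) = (-0.105701, -0.012467)  (running Σ = (-0.082623, -0.008360))
  m=-1: (-0.207474, -0.380421) × (-0.021109, 0.033820) = (0.017245, 0.001013)  (running Σ = (-0.065378, -0.007347))
  m=0: (-0.090412, -0.000000) × (-0.331419, 0.000000) = (0.029964, 0.000000)  (running Σ = (-0.035414, -0.007347))
  m=1: (0.207474, -0.380421) × (0.021109, 0.033820) = (0.017245, -0.001013)  (running Σ = (-0.018168, -0.008360))
  m=2: (0.152973, 0.237498) × (-0.165509, 0.338456) = (-0.105701, 0.012467)  (running Σ = (-0.123869, 0.004107))
  m=3: (-0.082620, 0.006036) × (-0.281456, 0.029142) = (0.023078, -0.004107)  (running Σ = (-0.100791, -0.000000))
Total Σ_m = (-0.100791, -0.000000). Multiply by 1.795196: (-0.180940, -0.000000). P_3(cos γ) = -0.180940

-0.180940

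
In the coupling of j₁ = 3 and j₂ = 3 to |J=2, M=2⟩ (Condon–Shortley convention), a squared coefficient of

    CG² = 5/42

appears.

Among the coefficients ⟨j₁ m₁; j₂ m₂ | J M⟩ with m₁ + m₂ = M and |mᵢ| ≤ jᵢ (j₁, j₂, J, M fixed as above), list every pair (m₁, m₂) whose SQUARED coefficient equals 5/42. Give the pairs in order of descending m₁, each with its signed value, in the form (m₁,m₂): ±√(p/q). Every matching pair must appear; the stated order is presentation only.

(3,-1): +√(5/42); (-1,3): +√(5/42)

Admissible pairs with m₁+m₂ = M = 2: (-1,3), (0,2), (1,1), (2,0), (3,-1)
  (m₁,m₂)=(3,-1): CG² = 5/42, CG = +√(5/42)   ← matches the target
  (m₁,m₂)=(2,0): CG² = 5/21, CG = −√(5/21)
  (m₁,m₂)=(1,1): CG² = 2/7, CG = +√(2/7)
  (m₁,m₂)=(0,2): CG² = 5/21, CG = −√(5/21)
  (m₁,m₂)=(-1,3): CG² = 5/42, CG = +√(5/42)   ← matches the target
Pairs with CG² = 5/42: (3,-1): +√(5/42); (-1,3): +√(5/42)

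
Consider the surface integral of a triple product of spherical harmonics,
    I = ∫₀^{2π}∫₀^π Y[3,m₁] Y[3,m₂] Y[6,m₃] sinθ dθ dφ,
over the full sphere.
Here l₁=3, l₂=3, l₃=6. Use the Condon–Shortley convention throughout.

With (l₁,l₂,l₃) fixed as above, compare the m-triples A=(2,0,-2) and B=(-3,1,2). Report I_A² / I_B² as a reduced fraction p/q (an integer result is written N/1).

8/1

Shared (l₁,l₂,l₃)=(3,3,6): N and (l;000)² cancel in I_A²/I_B².
A: Δ = 0!·6!·6!/13! = 1/12012; Racah Σ t=0..0: t=0:+1/4320 = 1/4320; ⇒ 3j(3 3 6; 2 0 -2)² = 8/429, sgn +1
B: Δ = 0!·6!·6!/13! = 1/12012; Racah Σ t=0..0: t=0:+1/34560 = 1/34560; ⇒ 3j(3 3 6; -3 1 2)² = 1/429, sgn +1
I_A²/I_B² = (8/429)/(1/429) = 8/1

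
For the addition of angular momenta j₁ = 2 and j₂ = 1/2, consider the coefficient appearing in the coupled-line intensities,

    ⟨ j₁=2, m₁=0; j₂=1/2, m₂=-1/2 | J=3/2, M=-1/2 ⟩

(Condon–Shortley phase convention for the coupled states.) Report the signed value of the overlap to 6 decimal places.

√[4·1!3!0!/5! · 2!2!0!1!1!2!] = √(8/5)
  +(−1)^0/∏(0,1,2,0,1,0)! = 1/2  (running 1/2)
⟨..|..⟩ = √(8/5)·(1/2) = +0.632456

+√(2/5) ≈ +0.632456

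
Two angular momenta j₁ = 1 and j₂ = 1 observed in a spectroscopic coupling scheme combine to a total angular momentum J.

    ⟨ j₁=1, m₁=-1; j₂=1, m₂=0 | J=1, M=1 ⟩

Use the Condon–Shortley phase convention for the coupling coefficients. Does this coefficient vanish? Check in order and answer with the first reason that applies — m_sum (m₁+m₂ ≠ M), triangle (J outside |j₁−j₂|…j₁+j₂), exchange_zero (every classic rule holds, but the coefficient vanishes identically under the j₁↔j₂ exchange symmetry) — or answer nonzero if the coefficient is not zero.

m_sum

m-sum: m₁+m₂ = -1+0 = -1, M = 1  ✗ ⇒ coefficient is 0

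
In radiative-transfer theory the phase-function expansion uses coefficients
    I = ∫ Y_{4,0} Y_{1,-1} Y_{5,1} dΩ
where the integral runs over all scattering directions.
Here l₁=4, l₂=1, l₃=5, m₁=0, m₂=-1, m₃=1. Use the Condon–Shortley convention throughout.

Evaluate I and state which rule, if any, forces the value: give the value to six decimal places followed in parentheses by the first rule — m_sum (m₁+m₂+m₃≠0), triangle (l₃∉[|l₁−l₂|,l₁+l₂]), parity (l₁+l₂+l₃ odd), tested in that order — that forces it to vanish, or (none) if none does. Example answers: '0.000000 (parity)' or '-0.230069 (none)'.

Rules hold: Σm=0, L=10 even, 3≤5≤5.
N = 9·3·11 = 297
Δ = 0!·8!·2!/11! = 1/495
Racah Σ t=0..0: t=0:+1/576 = 1/576
⇒ 3j(4 1 5; 0 0 0)² = 5/99, sgn -1
Racah Σ t=0..0: t=0:+1/1152 = 1/1152
⇒ 3j(4 1 5; 0 -1 1)² = 1/33, sgn +1
4πI² = N·(3j₀)²·(3jₘ)² = 5/11
I = -1·√(0.454545/4π) = -0.19018827
No selection rule forces the value: the integral is nonzero (none).

-0.190188 (none)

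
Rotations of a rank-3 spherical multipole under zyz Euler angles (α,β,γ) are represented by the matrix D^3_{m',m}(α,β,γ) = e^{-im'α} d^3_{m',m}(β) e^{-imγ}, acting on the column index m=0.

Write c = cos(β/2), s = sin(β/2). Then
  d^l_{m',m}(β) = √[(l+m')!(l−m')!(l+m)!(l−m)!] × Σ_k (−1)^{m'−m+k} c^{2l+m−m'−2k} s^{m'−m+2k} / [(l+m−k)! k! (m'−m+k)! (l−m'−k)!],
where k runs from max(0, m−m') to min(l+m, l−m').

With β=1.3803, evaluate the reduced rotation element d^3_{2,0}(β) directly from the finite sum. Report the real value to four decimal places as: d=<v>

d^3_{2,0}(β=1.3803) via the finite sum:
With c≡cos(β/2)=0.771151 and s≡sin(β/2)=0.636653, N=[120·1·6·6]^{1/2}=65.726707
Admissible k: 0..1 (factorial args all ≥0)
  k=0: (−1)^2·65.7267/(12)·0.7712^4·0.6367^2 = +0.785096
  k=1: (−1)^3·65.7267/(12)·0.7712^2·0.6367^4 = -0.535118
d^3_{2,0}(1.3803) = +0.785096 -0.535118 = +0.249978

d=0.2500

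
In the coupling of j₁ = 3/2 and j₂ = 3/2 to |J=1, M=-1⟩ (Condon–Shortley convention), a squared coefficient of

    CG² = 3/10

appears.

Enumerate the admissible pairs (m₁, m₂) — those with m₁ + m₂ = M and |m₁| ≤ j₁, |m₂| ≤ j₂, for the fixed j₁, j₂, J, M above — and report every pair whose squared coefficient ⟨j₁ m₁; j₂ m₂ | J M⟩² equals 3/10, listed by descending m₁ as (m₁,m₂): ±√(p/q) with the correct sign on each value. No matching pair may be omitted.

(1/2,-3/2): +√(3/10); (-3/2,1/2): +√(3/10)

Admissible pairs with m₁+m₂ = M = -1: (-3/2,1/2), (-1/2,-1/2), (1/2,-3/2)
  (m₁,m₂)=(1/2,-3/2): CG² = 3/10, CG = +√(3/10)   ← matches the target
  (m₁,m₂)=(-1/2,-1/2): CG² = 2/5, CG = −√(2/5)
  (m₁,m₂)=(-3/2,1/2): CG² = 3/10, CG = +√(3/10)   ← matches the target
Pairs with CG² = 3/10: (1/2,-3/2): +√(3/10); (-3/2,1/2): +√(3/10)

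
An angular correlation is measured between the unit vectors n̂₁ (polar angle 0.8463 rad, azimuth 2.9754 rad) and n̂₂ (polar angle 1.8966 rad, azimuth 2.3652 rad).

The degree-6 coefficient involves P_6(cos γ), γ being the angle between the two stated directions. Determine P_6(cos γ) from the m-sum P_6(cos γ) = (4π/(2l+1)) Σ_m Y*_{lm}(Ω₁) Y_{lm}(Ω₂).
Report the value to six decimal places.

Summing Y*_{l m}(θ₁,φ₁)·Y_{l m}(θ₂,φ₂) over m ∈ [−6, 6]; prefactor 4π/(2·6+1) = 0.966644:
  term(m=-6) = -0.025827-0.014774i   from Y*(Ω₁)=+0.046226-0.071545i, Y(Ω₂)=-0.018865-0.348796i
  term(m=-5) = +0.106322-0.009658i   from Y*(Ω₁)=-0.176060+0.192882i, Y(Ω₂)=-0.301784-0.275761i
  term(m=-4) = -0.011984+0.010110i   from Y*(Ω₁)=+0.338334-0.265178i, Y(Ω₂)=-0.036449+0.001314i
  term(m=-3) = -0.028327+0.106569i   from Y*(Ω₁)=-0.291635+0.158783i, Y(Ω₂)=+0.228386-0.241072i
  term(m=-2) = +0.004920+0.013463i   from Y*(Ω₁)=-0.093134+0.032149i, Y(Ω₂)=-0.002620-0.145462i
  term(m=-1) = +0.086141+0.060231i   from Y*(Ω₁)=+0.365069-0.061237i, Y(Ω₂)=+0.202584+0.198968i
  term(m=+0) = -0.000850-0.000000i   from Y*(Ω₁)=-0.004954-0.000000i, Y(Ω₂)=+0.171584+0.000000i
  term(m=+1) = +0.086141-0.060231i   from Y*(Ω₁)=-0.365069-0.061237i, Y(Ω₂)=-0.202584+0.198968i
  term(m=+2) = +0.004920-0.013463i   from Y*(Ω₁)=-0.093134-0.032149i, Y(Ω₂)=-0.002620+0.145462i
  term(m=+3) = -0.028327-0.106569i   from Y*(Ω₁)=+0.291635+0.158783i, Y(Ω₂)=-0.228386-0.241072i
  term(m=+4) = -0.011984-0.010110i   from Y*(Ω₁)=+0.338334+0.265178i, Y(Ω₂)=-0.036449-0.001314i
  term(m=+5) = +0.106322+0.009658i   from Y*(Ω₁)=+0.176060+0.192882i, Y(Ω₂)=+0.301784-0.275761i
  term(m=+6) = -0.025827+0.014774i   from Y*(Ω₁)=+0.046226+0.071545i, Y(Ω₂)=-0.018865+0.348796i
Σ over m = +0.261642-0.000000i; ×(4π/13) → +0.252914-0.000000i. Real part: 0.252914

0.252914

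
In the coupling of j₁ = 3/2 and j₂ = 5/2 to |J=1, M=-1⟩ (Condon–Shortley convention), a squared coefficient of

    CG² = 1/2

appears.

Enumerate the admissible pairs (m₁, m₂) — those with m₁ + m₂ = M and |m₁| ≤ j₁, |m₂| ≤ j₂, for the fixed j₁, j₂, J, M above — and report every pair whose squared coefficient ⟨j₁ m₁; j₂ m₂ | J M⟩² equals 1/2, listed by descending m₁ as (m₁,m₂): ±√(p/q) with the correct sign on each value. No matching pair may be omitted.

(3/2,-5/2): +√(1/2)

Admissible pairs with m₁+m₂ = M = -1: (-3/2,1/2), (-1/2,-1/2), (1/2,-3/2), (3/2,-5/2)
  (m₁,m₂)=(3/2,-5/2): CG² = 1/2, CG = +√(1/2)   ← matches the target
  (m₁,m₂)=(1/2,-3/2): CG² = 3/10, CG = −√(3/10)
  (m₁,m₂)=(-1/2,-1/2): CG² = 3/20, CG = +√(3/20)
  (m₁,m₂)=(-3/2,1/2): CG² = 1/20, CG = −√(1/20)
Pairs with CG² = 1/2: (3/2,-5/2): +√(1/2)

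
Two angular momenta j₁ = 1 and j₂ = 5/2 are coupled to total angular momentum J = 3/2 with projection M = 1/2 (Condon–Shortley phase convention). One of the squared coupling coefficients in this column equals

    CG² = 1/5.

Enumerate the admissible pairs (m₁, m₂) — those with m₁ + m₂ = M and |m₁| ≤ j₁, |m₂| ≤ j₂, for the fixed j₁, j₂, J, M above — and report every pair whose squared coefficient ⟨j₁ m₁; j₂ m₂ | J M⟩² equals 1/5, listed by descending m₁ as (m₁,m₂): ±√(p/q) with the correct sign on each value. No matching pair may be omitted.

(1,-1/2): +√(1/5)

Admissible pairs with m₁+m₂ = M = 1/2: (-1,3/2), (0,1/2), (1,-1/2)
  (m₁,m₂)=(1,-1/2): CG² = 1/5, CG = +√(1/5)   ← matches the target
  (m₁,m₂)=(0,1/2): CG² = 2/5, CG = −√(2/5)
  (m₁,m₂)=(-1,3/2): CG² = 2/5, CG = +√(2/5)
Pairs with CG² = 1/5: (1,-1/2): +√(1/5)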